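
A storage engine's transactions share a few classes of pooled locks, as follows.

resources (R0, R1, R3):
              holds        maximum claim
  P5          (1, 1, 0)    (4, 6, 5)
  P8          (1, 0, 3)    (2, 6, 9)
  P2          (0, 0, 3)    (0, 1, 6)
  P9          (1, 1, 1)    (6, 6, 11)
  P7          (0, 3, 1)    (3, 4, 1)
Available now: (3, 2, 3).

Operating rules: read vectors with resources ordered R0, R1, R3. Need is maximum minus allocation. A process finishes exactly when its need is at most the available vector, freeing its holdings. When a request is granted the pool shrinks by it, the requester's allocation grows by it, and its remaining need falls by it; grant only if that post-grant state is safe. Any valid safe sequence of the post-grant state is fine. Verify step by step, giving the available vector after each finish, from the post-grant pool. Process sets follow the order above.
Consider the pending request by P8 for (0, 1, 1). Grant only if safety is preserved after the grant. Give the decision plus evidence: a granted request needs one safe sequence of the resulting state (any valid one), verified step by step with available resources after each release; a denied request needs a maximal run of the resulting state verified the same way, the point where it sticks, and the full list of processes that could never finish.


DENY — the pretend-granted state is unsafe.
Key observation: R1 is the bottleneck — with P7, P2 done the pool holds (3, 4, 6), short of every remaining need.
After a pretend grant, a maximal execution: P7, P2 — then nothing else fits. Check, step by step:
  pool = (3, 1, 2)
  P7 needs (3, 1, 0) <= (3, 1, 2) -> finishes; pool += (0, 3, 1) = (3, 4, 3)
  P2 needs (0, 1, 3) <= (3, 4, 3) -> finishes; pool += (0, 0, 3) = (3, 4, 6)
  blocked: P5 wants (3, 5, 5), pool (3, 4, 6) — not enough R1
  blocked: P8 wants (1, 5, 5), pool (3, 4, 6) — not enough R1
  blocked: P9 wants (5, 5, 10), pool (3, 4, 6) — not enough R0, R1 and R3
Processes that could never finish after the grant: P5, P8 and P9.


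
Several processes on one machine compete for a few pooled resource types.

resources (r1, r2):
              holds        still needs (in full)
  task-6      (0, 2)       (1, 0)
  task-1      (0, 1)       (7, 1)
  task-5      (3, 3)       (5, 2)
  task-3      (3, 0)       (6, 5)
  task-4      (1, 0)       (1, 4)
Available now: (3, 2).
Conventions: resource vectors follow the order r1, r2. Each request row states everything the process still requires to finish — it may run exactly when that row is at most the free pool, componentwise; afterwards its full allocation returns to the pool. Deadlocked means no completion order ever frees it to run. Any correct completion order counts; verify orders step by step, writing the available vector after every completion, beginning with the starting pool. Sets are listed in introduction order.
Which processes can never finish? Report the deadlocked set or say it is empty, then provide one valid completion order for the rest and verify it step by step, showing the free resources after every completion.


The deadlocked set is task-1, task-5 and task-3.
Key observation: once task-6, task-4 finish, the pool peaks at (4, 4) — and every remaining process still needs more r1 than that.
A valid finishing order for the others: task-6, task-4. Check, step by step:
  pool = (3, 2)
  run task-6 (needs (1, 0), free (3, 2)); after release of (0, 2) the pool is (3, 4)
  run task-4 (needs (1, 4), free (3, 4)); after release of (1, 0) the pool is (4, 4)
None of the blocked processes ever fits:
  blocked: task-1 wants (7, 1), pool (4, 4) — not enough r1
  blocked: task-5 wants (5, 2), pool (4, 4) — not enough r1
  blocked: task-3 wants (6, 5), pool (4, 4) — not enough r1 and r2


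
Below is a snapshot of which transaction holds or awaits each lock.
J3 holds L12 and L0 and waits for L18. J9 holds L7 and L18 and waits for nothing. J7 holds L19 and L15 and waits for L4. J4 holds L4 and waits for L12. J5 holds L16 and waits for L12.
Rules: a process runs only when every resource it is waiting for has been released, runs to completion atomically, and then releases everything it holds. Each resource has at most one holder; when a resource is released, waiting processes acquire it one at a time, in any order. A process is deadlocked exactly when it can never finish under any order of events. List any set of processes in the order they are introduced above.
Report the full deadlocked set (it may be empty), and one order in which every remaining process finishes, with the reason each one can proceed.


The deadlocked set is empty.
Key observation: although several processes wait, no cycle exists — each chain bottoms out at a free runner.
The rest can finish in the order J9, J3, J4, J7, J5.
Verifying each step:
  J9: no waits; runs immediately, freeing L7 and L18
  J3 waits on L18 — all released -> runs and releases L12 and L0
  J4 waits on L12 — all released -> runs and releases L4
  J7 waits on L4 — all released -> runs and releases L19 and L15
  J5 waits on L12 — all released -> runs and releases L16


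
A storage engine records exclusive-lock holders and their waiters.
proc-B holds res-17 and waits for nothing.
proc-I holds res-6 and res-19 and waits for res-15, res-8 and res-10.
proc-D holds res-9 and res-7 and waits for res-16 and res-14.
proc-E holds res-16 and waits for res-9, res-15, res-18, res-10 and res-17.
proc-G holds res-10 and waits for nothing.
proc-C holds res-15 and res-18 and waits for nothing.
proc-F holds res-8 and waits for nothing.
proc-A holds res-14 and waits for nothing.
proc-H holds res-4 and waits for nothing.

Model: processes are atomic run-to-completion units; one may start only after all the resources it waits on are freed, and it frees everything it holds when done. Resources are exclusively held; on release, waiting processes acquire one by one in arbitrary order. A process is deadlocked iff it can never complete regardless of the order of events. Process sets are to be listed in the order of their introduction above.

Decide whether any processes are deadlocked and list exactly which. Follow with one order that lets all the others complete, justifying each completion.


Deadlocked set: proc-D and proc-E.
Key observation: the loop proc-D -> proc-E -> proc-D blocks itself forever; no other process is dragged down with it.
One completion order for the rest: proc-C, proc-H, proc-F, proc-B, proc-G, proc-I, proc-A.
Check, step by step:
  proc-C: no waits; runs immediately, freeing res-15 and res-18
  proc-H: no waits; runs immediately, freeing res-4
  proc-F: no waits; runs immediately, freeing res-8
  proc-B: no waits; runs immediately, freeing res-17
  proc-G: no waits; runs immediately, freeing res-10
  proc-I: everything it awaited (res-15, res-8 and res-10) is free; runs, freeing res-6 and res-19
  proc-A: no waits; runs immediately, freeing res-14


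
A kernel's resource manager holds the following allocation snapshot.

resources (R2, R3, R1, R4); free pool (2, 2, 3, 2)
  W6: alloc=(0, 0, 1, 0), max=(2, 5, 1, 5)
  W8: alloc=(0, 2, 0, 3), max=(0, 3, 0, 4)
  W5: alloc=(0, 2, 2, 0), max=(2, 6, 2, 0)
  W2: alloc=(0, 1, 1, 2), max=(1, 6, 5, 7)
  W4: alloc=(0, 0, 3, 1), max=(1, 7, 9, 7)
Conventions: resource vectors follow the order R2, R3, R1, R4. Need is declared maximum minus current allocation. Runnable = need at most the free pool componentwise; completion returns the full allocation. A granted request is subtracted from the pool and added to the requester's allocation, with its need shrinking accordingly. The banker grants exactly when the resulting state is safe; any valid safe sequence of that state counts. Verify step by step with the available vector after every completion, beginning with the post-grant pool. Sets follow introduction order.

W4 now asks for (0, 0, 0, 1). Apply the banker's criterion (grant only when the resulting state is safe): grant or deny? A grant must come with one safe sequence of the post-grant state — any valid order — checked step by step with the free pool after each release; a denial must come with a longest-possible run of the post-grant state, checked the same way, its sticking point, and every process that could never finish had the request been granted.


DENY. Granting would leave the state unsafe.
Key observation: the wall is R4: completing W8, W5 brings the pool only to (2, 6, 5, 4), and all the rest need more.
On the post-grant state, W8, W5 is a maximal run — nothing extends it. Check, step by step:
  pool = (2, 2, 3, 1)
  run W8 (needs (0, 1, 0, 1), free (2, 2, 3, 1)); after release of (0, 2, 0, 3) the pool is (2, 4, 3, 4)
  run W5 (needs (2, 4, 0, 0), free (2, 4, 3, 4)); after release of (0, 2, 2, 0) the pool is (2, 6, 5, 4)
  blocked: W6 wants (2, 5, 0, 5), pool (2, 6, 5, 4) — not enough R4
  blocked: W2 wants (1, 5, 4, 5), pool (2, 6, 5, 4) — not enough R4
  blocked: W4 wants (1, 7, 6, 5), pool (2, 6, 5, 4) — not enough R3, R1 and R4
Processes that could never finish after the grant: W6, W2 and W4.


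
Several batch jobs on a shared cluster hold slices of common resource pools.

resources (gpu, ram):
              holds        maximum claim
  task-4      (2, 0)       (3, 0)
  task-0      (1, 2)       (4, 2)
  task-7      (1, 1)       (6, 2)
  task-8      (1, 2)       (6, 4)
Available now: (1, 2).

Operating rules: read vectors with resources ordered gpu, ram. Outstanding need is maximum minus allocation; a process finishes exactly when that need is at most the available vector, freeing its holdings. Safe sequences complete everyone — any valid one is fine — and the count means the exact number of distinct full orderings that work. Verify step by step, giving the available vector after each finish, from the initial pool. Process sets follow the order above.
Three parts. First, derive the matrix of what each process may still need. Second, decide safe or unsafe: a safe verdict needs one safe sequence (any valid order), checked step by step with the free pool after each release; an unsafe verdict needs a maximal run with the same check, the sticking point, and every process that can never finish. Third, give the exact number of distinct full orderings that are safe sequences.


(1) Need matrix, components ordered gpu, ram:
  task-4: (1, 0)
  task-0: (3, 0)
  task-7: (5, 1)
  task-8: (5, 2)
(2) UNSAFE — no complete ordering exists.
Key observation: the wall is gpu: completing task-4, task-0 brings the pool only to (4, 4), and all the rest need more.
A maximal execution: task-4, task-0 — then nothing else fits. Check, step by step:
  pool = (1, 2)
  task-4 needs (1, 0) <= (1, 2) -> finishes; pool += (2, 0) = (3, 2)
  task-0 needs (3, 0) <= (3, 2) -> finishes; pool += (1, 2) = (4, 4)
  blocked: task-7 wants (5, 1), pool (4, 4) — not enough gpu
  blocked: task-8 wants (5, 2), pool (4, 4) — not enough gpu
Processes that can never finish: task-7 and task-8.
(3) The exact count: 0 of the possible complete orderings are safe sequences.


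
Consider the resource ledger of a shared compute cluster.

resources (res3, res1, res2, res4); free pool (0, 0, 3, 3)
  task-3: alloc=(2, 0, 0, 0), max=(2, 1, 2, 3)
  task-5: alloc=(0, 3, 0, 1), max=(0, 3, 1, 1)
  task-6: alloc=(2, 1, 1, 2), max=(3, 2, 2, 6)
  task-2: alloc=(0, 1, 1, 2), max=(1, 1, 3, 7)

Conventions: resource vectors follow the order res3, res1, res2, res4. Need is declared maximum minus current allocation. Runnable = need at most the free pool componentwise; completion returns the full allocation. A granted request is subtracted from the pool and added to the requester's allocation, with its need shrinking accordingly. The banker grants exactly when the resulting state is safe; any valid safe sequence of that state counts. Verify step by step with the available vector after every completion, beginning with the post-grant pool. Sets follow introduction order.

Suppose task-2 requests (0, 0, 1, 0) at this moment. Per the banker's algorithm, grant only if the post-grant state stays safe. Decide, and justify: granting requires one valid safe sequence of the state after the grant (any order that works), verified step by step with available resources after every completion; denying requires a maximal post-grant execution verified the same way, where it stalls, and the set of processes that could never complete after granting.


GRANT. The post-grant state is safe; one safe sequence: task-5, task-3, task-6, task-2.
Key observation: granting shrinks the pool to (0, 0, 2, 3), yet task-5 still fits and the chain goes through.
Verifying the post-grant state step by step:
  pool = (0, 0, 2, 3)
  run task-5 (needs (0, 0, 1, 0), free (0, 0, 2, 3)); after release of (0, 3, 0, 1) the pool is (0, 3, 2, 4)
  run task-3 (needs (0, 1, 2, 3), free (0, 3, 2, 4)); after release of (2, 0, 0, 0) the pool is (2, 3, 2, 4)
  run task-6 (needs (1, 1, 1, 4), free (2, 3, 2, 4)); after release of (2, 1, 1, 2) the pool is (4, 4, 3, 6)
  run task-2 (needs (1, 0, 1, 5), free (4, 4, 3, 6)); after release of (0, 1, 2, 2) the pool is (4, 5, 5, 8)


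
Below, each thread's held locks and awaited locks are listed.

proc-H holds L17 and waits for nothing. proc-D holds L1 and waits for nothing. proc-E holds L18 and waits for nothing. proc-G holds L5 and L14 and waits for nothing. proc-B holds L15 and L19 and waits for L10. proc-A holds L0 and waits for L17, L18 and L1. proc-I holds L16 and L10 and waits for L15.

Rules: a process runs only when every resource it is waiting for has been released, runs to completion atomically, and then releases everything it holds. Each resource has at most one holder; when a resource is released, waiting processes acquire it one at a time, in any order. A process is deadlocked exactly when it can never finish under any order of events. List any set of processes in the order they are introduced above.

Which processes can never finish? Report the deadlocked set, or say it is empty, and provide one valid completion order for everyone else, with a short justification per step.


The deadlocked set is proc-B and proc-I.
Key observation: the knot is the closed ring of waits proc-B -> proc-I -> proc-B; no other process is dragged down with it.
A valid finishing order for the others: proc-G, proc-E, proc-H, proc-D, proc-A.
Check, step by step:
  proc-G waits on nothing -> runs at once and releases L5 and L14
  proc-E waits on nothing -> runs at once and releases L18
  proc-H waits on nothing -> runs at once and releases L17
  proc-D waits on nothing -> runs at once and releases L1
  proc-A waits on L17, L18 and L1 — all released -> runs and releases L0


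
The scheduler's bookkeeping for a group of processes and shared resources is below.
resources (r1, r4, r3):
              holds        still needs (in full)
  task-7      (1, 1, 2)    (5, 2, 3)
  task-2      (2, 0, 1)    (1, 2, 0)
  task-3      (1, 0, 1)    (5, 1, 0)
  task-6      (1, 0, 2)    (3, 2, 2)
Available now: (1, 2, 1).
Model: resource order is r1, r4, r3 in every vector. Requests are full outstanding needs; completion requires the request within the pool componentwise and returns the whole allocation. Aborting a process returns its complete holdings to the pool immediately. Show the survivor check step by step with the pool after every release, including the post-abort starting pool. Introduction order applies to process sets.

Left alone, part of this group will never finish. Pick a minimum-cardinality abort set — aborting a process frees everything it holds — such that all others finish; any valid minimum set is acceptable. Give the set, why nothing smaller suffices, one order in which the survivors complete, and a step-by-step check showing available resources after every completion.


The answer: abort task-7.
Key observation: task-3 had no path to completion before; after the abort of task-7 ((1, 1, 2) returned), step 3 is where it fits.
Why nothing smaller works: aborting no one leaves the state deadlocked as given.
The survivors complete as task-2, task-6, task-3. Verifying each step (starting from the post-abort pool):
  pool = (2, 3, 3)
  run task-2 (needs (1, 2, 0), free (2, 3, 3)); after release of (2, 0, 1) the pool is (4, 3, 4)
  run task-6 (needs (3, 2, 2), free (4, 3, 4)); after release of (1, 0, 2) the pool is (5, 3, 6)
  run task-3 (needs (5, 1, 0), free (5, 3, 6)); after release of (1, 0, 1) the pool is (6, 3, 7)


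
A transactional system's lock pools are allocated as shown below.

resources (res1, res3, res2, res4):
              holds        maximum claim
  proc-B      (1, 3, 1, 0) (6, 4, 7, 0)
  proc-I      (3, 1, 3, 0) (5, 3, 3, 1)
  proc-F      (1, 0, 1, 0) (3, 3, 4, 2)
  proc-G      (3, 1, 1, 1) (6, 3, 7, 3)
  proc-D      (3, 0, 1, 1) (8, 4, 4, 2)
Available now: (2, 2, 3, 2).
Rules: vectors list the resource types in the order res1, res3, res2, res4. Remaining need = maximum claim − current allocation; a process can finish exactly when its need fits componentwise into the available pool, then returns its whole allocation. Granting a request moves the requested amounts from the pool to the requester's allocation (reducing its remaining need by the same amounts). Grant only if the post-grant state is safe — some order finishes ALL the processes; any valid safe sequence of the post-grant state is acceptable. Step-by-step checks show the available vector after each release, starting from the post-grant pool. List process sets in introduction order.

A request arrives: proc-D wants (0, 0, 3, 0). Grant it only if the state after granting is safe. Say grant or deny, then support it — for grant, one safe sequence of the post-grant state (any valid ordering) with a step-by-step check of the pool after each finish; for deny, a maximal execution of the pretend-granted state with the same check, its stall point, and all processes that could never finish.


DENY. Granting would leave the state unsafe.
Key observation: after proc-I, proc-F the pool peaks at (6, 3, 4, 2), and each blocked process is short somewhere: proc-B on res2; proc-G on res2; proc-D on res3.
Pretend the grant happened; the run proc-I, proc-F goes as far as possible. Verifying each step:
  pool = (2, 2, 0, 2)
  proc-I: need (2, 2, 0, 1) fits (2, 2, 0, 2); releases (3, 1, 3, 0), pool now (5, 3, 3, 2)
  proc-F: need (2, 3, 3, 2) fits (5, 3, 3, 2); releases (1, 0, 1, 0), pool now (6, 3, 4, 2)
  proc-B still needs (5, 1, 6, 0) but only (6, 3, 4, 2) is free — short on res2
  proc-G still needs (3, 2, 6, 2) but only (6, 3, 4, 2) is free — short on res2
  proc-D still needs (5, 4, 0, 1) but only (6, 3, 4, 2) is free — short on res3
Processes that could never finish after the grant: proc-B, proc-G and proc-D.


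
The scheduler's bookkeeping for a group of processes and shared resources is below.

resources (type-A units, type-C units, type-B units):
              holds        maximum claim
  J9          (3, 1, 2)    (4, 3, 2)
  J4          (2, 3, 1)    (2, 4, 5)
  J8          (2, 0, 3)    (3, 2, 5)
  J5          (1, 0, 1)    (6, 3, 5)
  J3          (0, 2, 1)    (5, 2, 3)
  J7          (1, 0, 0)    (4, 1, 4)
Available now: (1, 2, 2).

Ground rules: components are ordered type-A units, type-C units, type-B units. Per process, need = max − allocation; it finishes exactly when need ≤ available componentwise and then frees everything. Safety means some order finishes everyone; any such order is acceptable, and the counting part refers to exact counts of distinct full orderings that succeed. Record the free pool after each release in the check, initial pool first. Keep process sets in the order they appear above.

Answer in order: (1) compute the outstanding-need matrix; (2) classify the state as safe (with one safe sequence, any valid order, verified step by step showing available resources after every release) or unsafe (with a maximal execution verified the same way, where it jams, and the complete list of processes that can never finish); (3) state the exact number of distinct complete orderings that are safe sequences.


(1) Outstanding need per process (order type-A units, type-C units, type-B units):
  J9: (1, 2, 0)
  J4: (0, 1, 4)
  J8: (1, 2, 2)
  J5: (5, 3, 4)
  J3: (5, 0, 2)
  J7: (3, 1, 4)
(2) SAFE, for example via the order J9, J7, J8, J3, J5, J4.
Key observation: the first exact fit in this order is J9 — it needs (1, 2, 0) with (1, 2, 2) free, meeting a requested resource to the last unit.
Verifying each step:
  pool = (1, 2, 2)
  run J9 (needs (1, 2, 0), free (1, 2, 2)); after release of (3, 1, 2) the pool is (4, 3, 4)
  run J7 (needs (3, 1, 4), free (4, 3, 4)); after release of (1, 0, 0) the pool is (5, 3, 4)
  run J8 (needs (1, 2, 2), free (5, 3, 4)); after release of (2, 0, 3) the pool is (7, 3, 7)
  run J3 (needs (5, 0, 2), free (7, 3, 7)); after release of (0, 2, 1) the pool is (7, 5, 8)
  run J5 (needs (5, 3, 4), free (7, 5, 8)); after release of (1, 0, 1) the pool is (8, 5, 9)
  run J4 (needs (0, 1, 4), free (8, 5, 9)); after release of (2, 3, 1) the pool is (10, 8, 10)
(3) The exact count: 132 of the possible complete orderings are safe sequences.


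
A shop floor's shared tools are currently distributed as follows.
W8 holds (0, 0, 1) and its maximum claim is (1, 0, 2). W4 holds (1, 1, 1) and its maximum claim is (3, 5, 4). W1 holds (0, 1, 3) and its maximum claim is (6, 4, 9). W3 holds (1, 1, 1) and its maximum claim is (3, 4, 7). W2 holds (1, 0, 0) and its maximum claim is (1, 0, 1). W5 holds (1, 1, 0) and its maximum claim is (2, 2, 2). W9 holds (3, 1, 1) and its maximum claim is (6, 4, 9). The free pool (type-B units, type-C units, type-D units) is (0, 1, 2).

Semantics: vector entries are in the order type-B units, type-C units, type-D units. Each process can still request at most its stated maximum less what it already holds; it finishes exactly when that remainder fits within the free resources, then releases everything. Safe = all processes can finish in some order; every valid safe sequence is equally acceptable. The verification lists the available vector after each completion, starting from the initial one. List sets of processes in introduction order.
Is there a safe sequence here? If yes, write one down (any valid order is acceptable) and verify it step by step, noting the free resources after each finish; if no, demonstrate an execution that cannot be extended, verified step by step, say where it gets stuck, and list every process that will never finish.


UNSAFE.
Key observation: the wall is type-C units: completing W2, W8, W5 brings the pool only to (2, 2, 3), and all the rest need more.
A maximal execution: W2, W8, W5 — then nothing else fits. Verifying each step:
  pool = (0, 1, 2)
  W2: need (0, 0, 1) fits (0, 1, 2); releases (1, 0, 0), pool now (1, 1, 2)
  W8: need (1, 0, 1) fits (1, 1, 2); releases (0, 0, 1), pool now (1, 1, 3)
  W5: need (1, 1, 2) fits (1, 1, 3); releases (1, 1, 0), pool now (2, 2, 3)
  blocked: W4 wants (2, 4, 3), pool (2, 2, 3) — not enough type-C units
  blocked: W1 wants (6, 3, 6), pool (2, 2, 3) — not enough type-B units, type-C units and type-D units
  blocked: W3 wants (2, 3, 6), pool (2, 2, 3) — not enough type-C units and type-D units
  blocked: W9 wants (3, 3, 8), pool (2, 2, 3) — not enough type-B units, type-C units and type-D units
Permanently blocked: W4, W1, W3 and W9.


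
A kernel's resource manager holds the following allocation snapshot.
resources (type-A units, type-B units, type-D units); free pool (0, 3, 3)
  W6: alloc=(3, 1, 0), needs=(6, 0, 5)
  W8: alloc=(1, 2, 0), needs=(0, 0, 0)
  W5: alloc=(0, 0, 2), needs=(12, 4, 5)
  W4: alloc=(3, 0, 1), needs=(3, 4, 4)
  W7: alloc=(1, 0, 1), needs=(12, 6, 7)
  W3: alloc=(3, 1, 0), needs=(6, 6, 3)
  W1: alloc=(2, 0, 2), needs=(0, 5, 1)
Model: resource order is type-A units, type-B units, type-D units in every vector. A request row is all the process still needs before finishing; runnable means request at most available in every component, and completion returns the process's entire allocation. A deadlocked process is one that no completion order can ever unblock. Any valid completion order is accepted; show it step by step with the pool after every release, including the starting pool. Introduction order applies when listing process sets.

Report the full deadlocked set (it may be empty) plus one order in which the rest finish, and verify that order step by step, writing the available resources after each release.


Nothing here is deadlocked.
Key observation: the pool covers W8 at once, and every later process fits after earlier releases.
One completion order for the rest: W8, W1, W4, W6, W3, W5, W7. Step-by-step check:
  pool = (0, 3, 3)
  W8: need (0, 0, 0) fits (0, 3, 3); releases (1, 2, 0), pool now (1, 5, 3)
  W1: need (0, 5, 1) fits (1, 5, 3); releases (2, 0, 2), pool now (3, 5, 5)
  W4: need (3, 4, 4) fits (3, 5, 5); releases (3, 0, 1), pool now (6, 5, 6)
  W6: need (6, 0, 5) fits (6, 5, 6); releases (3, 1, 0), pool now (9, 6, 6)
  W3: need (6, 6, 3) fits (9, 6, 6); releases (3, 1, 0), pool now (12, 7, 6)
  W5: need (12, 4, 5) fits (12, 7, 6); releases (0, 0, 2), pool now (12, 7, 8)
  W7: need (12, 6, 7) fits (12, 7, 8); releases (1, 0, 1), pool now (13, 7, 9)


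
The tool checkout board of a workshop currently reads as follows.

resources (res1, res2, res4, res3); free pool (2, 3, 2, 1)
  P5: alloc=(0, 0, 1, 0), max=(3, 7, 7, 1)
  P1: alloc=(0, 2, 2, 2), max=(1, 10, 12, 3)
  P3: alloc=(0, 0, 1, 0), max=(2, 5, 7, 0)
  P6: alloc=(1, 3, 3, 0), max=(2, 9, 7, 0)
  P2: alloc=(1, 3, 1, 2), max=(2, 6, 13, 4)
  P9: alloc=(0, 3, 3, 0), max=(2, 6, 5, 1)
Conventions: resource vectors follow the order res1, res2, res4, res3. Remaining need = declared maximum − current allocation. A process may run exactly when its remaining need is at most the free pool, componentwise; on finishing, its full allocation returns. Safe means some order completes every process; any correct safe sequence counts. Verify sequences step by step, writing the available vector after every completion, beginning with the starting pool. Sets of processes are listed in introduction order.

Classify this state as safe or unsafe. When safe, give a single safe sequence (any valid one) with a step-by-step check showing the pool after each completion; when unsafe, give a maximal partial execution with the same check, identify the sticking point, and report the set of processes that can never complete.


SAFE. One safe sequence: P9, P6, P3, P5, P1, P2.
Key observation: P9 marks the first exact bind of the order: its need (2, 3, 2, 1) fits the free (2, 3, 2, 1) with zero slack on a requested resource.
Walking it through:
  pool = (2, 3, 2, 1)
  run P9 (needs (2, 3, 2, 1), free (2, 3, 2, 1)); after release of (0, 3, 3, 0) the pool is (2, 6, 5, 1)
  run P6 (needs (1, 6, 4, 0), free (2, 6, 5, 1)); after release of (1, 3, 3, 0) the pool is (3, 9, 8, 1)
  run P3 (needs (2, 5, 6, 0), free (3, 9, 8, 1)); after release of (0, 0, 1, 0) the pool is (3, 9, 9, 1)
  run P5 (needs (3, 7, 6, 1), free (3, 9, 9, 1)); after release of (0, 0, 1, 0) the pool is (3, 9, 10, 1)
  run P1 (needs (1, 8, 10, 1), free (3, 9, 10, 1)); after release of (0, 2, 2, 2) the pool is (3, 11, 12, 3)
  run P2 (needs (1, 3, 12, 2), free (3, 11, 12, 3)); after release of (1, 3, 1, 2) the pool is (4, 14, 13, 5)


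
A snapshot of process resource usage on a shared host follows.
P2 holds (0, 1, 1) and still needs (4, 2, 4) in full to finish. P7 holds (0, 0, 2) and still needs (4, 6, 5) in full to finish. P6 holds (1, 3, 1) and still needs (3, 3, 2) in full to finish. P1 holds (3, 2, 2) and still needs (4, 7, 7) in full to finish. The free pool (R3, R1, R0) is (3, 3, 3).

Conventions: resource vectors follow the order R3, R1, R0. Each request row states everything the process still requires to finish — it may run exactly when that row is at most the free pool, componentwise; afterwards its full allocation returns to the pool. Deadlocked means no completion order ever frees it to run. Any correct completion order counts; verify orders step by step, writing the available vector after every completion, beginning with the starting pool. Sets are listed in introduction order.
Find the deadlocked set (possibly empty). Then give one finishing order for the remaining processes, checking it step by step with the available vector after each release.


Nothing here is deadlocked.
Key observation: starting with P6, each completion frees enough for the next — no one is permanently blocked.
The rest can finish in the order P6, P2, P7, P1. Step-by-step check:
  pool = (3, 3, 3)
  P6: need (3, 3, 2) fits (3, 3, 3); releases (1, 3, 1), pool now (4, 6, 4)
  P2: need (4, 2, 4) fits (4, 6, 4); releases (0, 1, 1), pool now (4, 7, 5)
  P7: need (4, 6, 5) fits (4, 7, 5); releases (0, 0, 2), pool now (4, 7, 7)
  P1: need (4, 7, 7) fits (4, 7, 7); releases (3, 2, 2), pool now (7, 9, 9)


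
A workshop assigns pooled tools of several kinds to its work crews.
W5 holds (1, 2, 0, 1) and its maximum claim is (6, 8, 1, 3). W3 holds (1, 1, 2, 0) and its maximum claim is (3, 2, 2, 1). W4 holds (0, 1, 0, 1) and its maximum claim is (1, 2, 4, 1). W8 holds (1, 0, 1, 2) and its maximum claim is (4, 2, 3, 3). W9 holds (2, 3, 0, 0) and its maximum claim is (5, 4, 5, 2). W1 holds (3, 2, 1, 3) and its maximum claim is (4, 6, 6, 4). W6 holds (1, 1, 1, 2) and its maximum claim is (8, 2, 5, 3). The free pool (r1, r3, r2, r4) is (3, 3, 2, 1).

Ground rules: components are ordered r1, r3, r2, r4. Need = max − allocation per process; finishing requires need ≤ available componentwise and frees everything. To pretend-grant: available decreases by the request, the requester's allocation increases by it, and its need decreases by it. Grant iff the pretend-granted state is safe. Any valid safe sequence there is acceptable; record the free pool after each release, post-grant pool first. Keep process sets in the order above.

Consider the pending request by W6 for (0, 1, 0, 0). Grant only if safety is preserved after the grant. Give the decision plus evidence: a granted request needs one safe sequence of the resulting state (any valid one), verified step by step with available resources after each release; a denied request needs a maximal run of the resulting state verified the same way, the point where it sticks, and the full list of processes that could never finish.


GRANT: granting preserves safety; a valid post-grant sequence is W3, W8, W9, W1, W4, W5, W6.
Key observation: the grant leaves (3, 2, 2, 1) free — enough for W3, whose release restarts the cascade.
Verifying the post-grant state step by step:
  pool = (3, 2, 2, 1)
  run W3 (needs (2, 1, 0, 1), free (3, 2, 2, 1)); after release of (1, 1, 2, 0) the pool is (4, 3, 4, 1)
  run W8 (needs (3, 2, 2, 1), free (4, 3, 4, 1)); after release of (1, 0, 1, 2) the pool is (5, 3, 5, 3)
  run W9 (needs (3, 1, 5, 2), free (5, 3, 5, 3)); after release of (2, 3, 0, 0) the pool is (7, 6, 5, 3)
  run W1 (needs (1, 4, 5, 1), free (7, 6, 5, 3)); after release of (3, 2, 1, 3) the pool is (10, 8, 6, 6)
  run W4 (needs (1, 1, 4, 0), free (10, 8, 6, 6)); after release of (0, 1, 0, 1) the pool is (10, 9, 6, 7)
  run W5 (needs (5, 6, 1, 2), free (10, 9, 6, 7)); after release of (1, 2, 0, 1) the pool is (11, 11, 6, 8)
  run W6 (needs (7, 0, 4, 1), free (11, 11, 6, 8)); after release of (1, 2, 1, 2) the pool is (12, 13, 7, 10)


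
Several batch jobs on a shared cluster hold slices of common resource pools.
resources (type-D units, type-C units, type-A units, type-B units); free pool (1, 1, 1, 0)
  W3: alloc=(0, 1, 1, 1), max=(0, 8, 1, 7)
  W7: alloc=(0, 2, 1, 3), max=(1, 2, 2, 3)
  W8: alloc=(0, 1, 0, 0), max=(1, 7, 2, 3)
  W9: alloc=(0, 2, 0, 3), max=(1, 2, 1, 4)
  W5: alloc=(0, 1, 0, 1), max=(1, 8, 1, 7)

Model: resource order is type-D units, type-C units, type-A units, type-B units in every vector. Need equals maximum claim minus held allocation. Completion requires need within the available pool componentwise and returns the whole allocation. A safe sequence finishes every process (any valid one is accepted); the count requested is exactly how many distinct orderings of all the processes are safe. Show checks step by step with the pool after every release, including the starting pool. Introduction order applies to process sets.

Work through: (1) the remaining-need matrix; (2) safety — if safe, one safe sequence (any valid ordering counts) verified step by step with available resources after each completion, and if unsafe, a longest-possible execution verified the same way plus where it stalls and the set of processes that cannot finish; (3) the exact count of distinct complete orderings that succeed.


(1) Outstanding need per process (order type-D units, type-C units, type-A units, type-B units):
  W3: (0, 7, 0, 6)
  W7: (1, 0, 1, 0)
  W8: (1, 6, 2, 3)
  W9: (1, 0, 1, 1)
  W5: (1, 7, 1, 6)
(2) UNSAFE.
Key observation: the wall is type-C units: completing W7, W9 brings the pool only to (1, 5, 2, 6), and all the rest need more.
A maximal execution: W7, W9 — then nothing else fits. Step-by-step check:
  pool = (1, 1, 1, 0)
  W7 needs (1, 0, 1, 0) <= (1, 1, 1, 0) -> finishes; pool += (0, 2, 1, 3) = (1, 3, 2, 3)
  W9 needs (1, 0, 1, 1) <= (1, 3, 2, 3) -> finishes; pool += (0, 2, 0, 3) = (1, 5, 2, 6)
  W3 still needs (0, 7, 0, 6) but only (1, 5, 2, 6) is free — short on type-C units
  W8 still needs (1, 6, 2, 3) but only (1, 5, 2, 6) is free — short on type-C units
  W5 still needs (1, 7, 1, 6) but only (1, 5, 2, 6) is free — short on type-C units
Never able to finish: W3, W8 and W5.
(3) Precisely 0 of the possible complete orderings are safe sequences.


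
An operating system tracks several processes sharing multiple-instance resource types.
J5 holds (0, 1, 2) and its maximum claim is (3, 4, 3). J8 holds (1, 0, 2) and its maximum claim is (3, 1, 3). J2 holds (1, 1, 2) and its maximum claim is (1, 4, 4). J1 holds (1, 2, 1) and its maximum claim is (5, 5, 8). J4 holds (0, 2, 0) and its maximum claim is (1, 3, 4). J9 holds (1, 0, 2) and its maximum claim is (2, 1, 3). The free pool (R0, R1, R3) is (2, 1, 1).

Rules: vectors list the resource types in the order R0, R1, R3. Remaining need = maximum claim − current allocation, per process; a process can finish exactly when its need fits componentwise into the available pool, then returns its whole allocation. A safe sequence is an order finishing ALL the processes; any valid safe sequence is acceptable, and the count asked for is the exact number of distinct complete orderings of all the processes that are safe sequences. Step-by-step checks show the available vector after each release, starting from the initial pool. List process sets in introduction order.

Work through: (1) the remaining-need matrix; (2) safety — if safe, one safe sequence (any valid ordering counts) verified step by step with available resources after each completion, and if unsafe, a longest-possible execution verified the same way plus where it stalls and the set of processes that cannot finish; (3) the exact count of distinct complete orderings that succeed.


(1) Need matrix, components ordered R0, R1, R3:
  J5: (3, 3, 1)
  J8: (2, 1, 1)
  J2: (0, 3, 2)
  J1: (4, 3, 7)
  J4: (1, 1, 4)
  J9: (1, 1, 1)
(2) SAFE, for example via the order J8, J9, J4, J5, J2, J1.
Key observation: the first exact fit in this order is J8 — it needs (2, 1, 1) with (2, 1, 1) free, meeting a requested resource to the last unit.
Check, step by step:
  pool = (2, 1, 1)
  J8: need (2, 1, 1) fits (2, 1, 1); releases (1, 0, 2), pool now (3, 1, 3)
  J9: need (1, 1, 1) fits (3, 1, 3); releases (1, 0, 2), pool now (4, 1, 5)
  J4: need (1, 1, 4) fits (4, 1, 5); releases (0, 2, 0), pool now (4, 3, 5)
  J5: need (3, 3, 1) fits (4, 3, 5); releases (0, 1, 2), pool now (4, 4, 7)
  J2: need (0, 3, 2) fits (4, 4, 7); releases (1, 1, 2), pool now (5, 5, 9)
  J1: need (4, 3, 7) fits (5, 5, 9); releases (1, 2, 1), pool now (6, 7, 10)
(3) The exact count: 8 of the possible complete orderings are safe sequences.


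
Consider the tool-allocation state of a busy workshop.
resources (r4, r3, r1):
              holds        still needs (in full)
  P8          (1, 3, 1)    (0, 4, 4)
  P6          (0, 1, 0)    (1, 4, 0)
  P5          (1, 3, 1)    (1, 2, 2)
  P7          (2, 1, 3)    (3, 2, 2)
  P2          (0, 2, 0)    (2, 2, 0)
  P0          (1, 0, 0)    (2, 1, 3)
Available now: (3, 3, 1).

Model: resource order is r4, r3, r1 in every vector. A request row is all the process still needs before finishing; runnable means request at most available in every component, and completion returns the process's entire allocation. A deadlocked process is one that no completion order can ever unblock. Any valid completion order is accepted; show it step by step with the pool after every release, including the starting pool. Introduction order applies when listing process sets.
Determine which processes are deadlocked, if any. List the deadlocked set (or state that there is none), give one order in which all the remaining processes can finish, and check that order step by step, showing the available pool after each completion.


Deadlocked: P8, P5, P7 and P0.
Key observation: once P2, P6 finish, the pool peaks at (3, 6, 1) — and every remaining process still needs more r1 than that.
One completion order for the rest: P2, P6. Walking it through:
  pool = (3, 3, 1)
  P2 needs (2, 2, 0) <= (3, 3, 1) -> finishes; pool += (0, 2, 0) = (3, 5, 1)
  P6 needs (1, 4, 0) <= (3, 5, 1) -> finishes; pool += (0, 1, 0) = (3, 6, 1)
The stuck group stays short no matter what:
  blocked: P8 wants (0, 4, 4), pool (3, 6, 1) — not enough r1
  blocked: P5 wants (1, 2, 2), pool (3, 6, 1) — not enough r1
  blocked: P7 wants (3, 2, 2), pool (3, 6, 1) — not enough r1
  blocked: P0 wants (2, 1, 3), pool (3, 6, 1) — not enough r1


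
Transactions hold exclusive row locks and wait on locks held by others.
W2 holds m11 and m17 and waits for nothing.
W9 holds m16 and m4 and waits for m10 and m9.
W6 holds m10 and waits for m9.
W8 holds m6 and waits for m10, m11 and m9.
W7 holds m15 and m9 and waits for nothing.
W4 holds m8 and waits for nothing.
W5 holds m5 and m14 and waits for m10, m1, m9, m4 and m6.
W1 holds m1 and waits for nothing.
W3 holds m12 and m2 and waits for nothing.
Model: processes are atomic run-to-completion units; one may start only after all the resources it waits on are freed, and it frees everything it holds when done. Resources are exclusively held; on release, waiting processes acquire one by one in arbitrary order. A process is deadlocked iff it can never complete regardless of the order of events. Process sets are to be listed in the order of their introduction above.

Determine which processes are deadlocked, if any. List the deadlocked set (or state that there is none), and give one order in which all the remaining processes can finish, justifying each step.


The deadlocked set is empty.
Key observation: every chain of waits terminates; starting from the processes that wait on nothing, all the rest unlock in turn.
The rest can finish in the order W7, W2, W6, W9, W1, W4, W3, W8, W5.
Check, step by step:
  W7: no waits; runs immediately, freeing m15 and m9
  W2: no waits; runs immediately, freeing m11 and m17
  run W6 (all its waits — m9 — are resolved); releases m10
  run W9 (all its waits — m10 and m9 — are resolved); releases m16 and m4
  W1: no waits; runs immediately, freeing m1
  W4: no waits; runs immediately, freeing m8
  W3: no waits; runs immediately, freeing m12 and m2
  run W8 (all its waits — m10, m11 and m9 — are resolved); releases m6
  run W5 (all its waits — m10, m1, m9, m4 and m6 — are resolved); releases m5 and m14


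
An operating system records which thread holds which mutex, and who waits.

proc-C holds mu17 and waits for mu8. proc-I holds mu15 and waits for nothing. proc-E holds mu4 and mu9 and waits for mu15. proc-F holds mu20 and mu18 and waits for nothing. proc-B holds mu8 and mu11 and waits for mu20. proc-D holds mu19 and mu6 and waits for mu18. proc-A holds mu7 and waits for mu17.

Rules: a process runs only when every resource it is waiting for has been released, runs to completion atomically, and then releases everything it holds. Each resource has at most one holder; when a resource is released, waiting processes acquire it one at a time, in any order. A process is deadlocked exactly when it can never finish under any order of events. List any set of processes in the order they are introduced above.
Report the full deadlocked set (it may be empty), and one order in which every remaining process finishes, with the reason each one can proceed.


Nothing here is deadlocked.
Key observation: the waits form no ring: some process can always run, and its releases unblock the others one by one.
A valid finishing order for the others: proc-F, proc-B, proc-C, proc-I, proc-A, proc-D, proc-E.
Walking it through:
  proc-F waits on nothing -> runs at once and releases mu20 and mu18
  run proc-B (all its waits — mu20 — are resolved); releases mu8 and mu11
  run proc-C (all its waits — mu8 — are resolved); releases mu17
  proc-I waits on nothing -> runs at once and releases mu15
  run proc-A (all its waits — mu17 — are resolved); releases mu7
  run proc-D (all its waits — mu18 — are resolved); releases mu19 and mu6
  run proc-E (all its waits — mu15 — are resolved); releases mu4 and mu9
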